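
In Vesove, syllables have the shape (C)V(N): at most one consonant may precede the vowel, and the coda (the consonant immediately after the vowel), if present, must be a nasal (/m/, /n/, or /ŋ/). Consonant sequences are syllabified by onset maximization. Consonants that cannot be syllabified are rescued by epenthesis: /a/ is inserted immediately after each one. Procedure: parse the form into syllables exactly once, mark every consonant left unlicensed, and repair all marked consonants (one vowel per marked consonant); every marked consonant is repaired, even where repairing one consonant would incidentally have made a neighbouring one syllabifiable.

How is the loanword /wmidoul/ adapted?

The consonants /w/, /l/ cannot be parsed into a legal (C)V(N) syllable (only a nasal (/m/, /n/, or /ŋ/) is licensed in coda position; onsets are limited to one consonant).
Inserting the epenthetic vowel yields /w/ → /wa/, /l/ → /la/.

wamidoula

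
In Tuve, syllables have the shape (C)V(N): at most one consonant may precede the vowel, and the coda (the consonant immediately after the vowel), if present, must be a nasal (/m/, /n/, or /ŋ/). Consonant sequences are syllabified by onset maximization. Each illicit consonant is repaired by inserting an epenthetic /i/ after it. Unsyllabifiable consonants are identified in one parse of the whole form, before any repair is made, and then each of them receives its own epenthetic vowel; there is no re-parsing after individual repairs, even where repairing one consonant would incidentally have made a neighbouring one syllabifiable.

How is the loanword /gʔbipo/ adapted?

giʔibipo

The consonants /g/, /ʔ/ cannot be parsed into a legal (C)V(N) syllable (only a nasal (/m/, /n/, or /ŋ/) is licensed in coda position; onsets are limited to one consonant).
Inserting the epenthetic vowel yields /g/ → /gi/, /ʔ/ → /ʔi/.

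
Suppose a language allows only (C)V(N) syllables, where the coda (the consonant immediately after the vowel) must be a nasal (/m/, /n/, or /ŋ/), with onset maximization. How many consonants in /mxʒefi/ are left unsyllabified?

2

Under (C)V(N), the unsyllabifiable consonants are /m/, /x/ (only a nasal (/m/, /n/, or /ŋ/) is licensed in coda position; onsets are limited to one consonant).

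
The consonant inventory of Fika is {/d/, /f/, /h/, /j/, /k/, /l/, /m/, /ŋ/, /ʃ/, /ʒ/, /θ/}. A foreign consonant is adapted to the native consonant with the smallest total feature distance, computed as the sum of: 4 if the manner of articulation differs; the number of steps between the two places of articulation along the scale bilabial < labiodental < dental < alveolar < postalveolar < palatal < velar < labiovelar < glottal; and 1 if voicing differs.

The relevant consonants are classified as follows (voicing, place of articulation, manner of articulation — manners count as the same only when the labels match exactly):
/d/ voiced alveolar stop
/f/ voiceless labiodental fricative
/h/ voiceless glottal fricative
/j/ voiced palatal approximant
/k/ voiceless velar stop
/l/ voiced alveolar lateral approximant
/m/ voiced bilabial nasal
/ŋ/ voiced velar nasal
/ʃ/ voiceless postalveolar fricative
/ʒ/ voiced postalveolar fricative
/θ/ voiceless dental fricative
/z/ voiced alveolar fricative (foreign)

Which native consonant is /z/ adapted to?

ʒ

/ʒ/ is closest: same manner (fricative), place distance 1 (alveolar→postalveolar), same voicing; total 1. Next closest is /ʃ/ at distance 2.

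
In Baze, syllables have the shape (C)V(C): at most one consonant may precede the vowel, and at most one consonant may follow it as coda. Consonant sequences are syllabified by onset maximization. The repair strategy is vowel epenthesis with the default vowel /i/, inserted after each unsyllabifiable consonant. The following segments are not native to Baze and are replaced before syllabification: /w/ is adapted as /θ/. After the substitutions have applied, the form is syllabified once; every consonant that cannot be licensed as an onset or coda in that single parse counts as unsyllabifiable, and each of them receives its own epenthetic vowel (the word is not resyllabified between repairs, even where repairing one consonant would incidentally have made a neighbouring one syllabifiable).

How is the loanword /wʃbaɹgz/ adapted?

Substitution: /w/ → /θ/, giving /θʃbaɹgz/.
The consonants /θ/, /ʃ/, /g/, /z/ cannot be parsed into a legal (C)V(C) syllable (at most one coda consonant is licensed; onsets are limited to one consonant).
Epenthesis after each stranded consonant: /θ/ → /θi/, /ʃ/ → /ʃi/, /g/ → /gi/, /z/ → /zi/.

θiʃibaɹgizi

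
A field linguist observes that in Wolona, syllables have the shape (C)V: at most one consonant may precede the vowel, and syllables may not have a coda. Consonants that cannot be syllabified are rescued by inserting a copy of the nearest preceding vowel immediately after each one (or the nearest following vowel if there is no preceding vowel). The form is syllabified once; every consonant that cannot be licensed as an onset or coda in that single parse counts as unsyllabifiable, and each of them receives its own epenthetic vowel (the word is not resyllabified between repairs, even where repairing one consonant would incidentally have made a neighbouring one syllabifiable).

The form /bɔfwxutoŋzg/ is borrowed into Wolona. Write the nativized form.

The consonants /f/, /w/, /ŋ/, /z/, /g/ cannot be parsed into a legal (C)V syllable (no codas are permitted; onsets are limited to one consonant).
Epenthesis after each stranded consonant: /f/ → /fɔ/, /w/ → /wɔ/, /ŋ/ → /ŋo/, /z/ → /zo/, /g/ → /go/.

bɔfɔwɔxutoŋozogo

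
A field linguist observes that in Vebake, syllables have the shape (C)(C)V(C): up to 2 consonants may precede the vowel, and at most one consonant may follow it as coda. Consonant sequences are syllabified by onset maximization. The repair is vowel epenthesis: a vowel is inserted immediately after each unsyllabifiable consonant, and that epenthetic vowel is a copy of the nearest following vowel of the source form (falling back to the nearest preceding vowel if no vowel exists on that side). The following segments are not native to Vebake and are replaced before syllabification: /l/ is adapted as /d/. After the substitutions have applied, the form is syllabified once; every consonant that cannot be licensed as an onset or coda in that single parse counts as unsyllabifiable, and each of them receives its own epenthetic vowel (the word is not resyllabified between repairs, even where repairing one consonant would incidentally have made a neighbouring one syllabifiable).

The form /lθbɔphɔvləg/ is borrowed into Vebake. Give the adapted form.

dɔθbɔphɔvdəg

Substitution: /l/ → /d/, giving /dθbɔphɔvdəg/.
The consonants /d/ cannot be parsed into a legal (C)(C)V(C) syllable (at most one coda consonant is licensed; onsets may contain at most 2 consonants).
Each unlicensed consonant becomes the onset of a new syllable: /d/ → /dɔ/.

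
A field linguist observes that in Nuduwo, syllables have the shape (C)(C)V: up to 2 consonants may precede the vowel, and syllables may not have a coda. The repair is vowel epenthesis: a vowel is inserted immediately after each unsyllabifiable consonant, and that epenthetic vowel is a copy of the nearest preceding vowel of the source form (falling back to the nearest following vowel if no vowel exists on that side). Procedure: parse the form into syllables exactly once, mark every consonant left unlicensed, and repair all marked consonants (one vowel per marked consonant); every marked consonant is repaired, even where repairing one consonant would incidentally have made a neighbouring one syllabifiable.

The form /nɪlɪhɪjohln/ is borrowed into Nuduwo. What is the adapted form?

nɪlɪhɪjoholono

Under (C)(C)V, the unsyllabifiable consonants are /h/, /l/, /n/ (no codas are permitted; onsets may contain at most 2 consonants).
Inserting the epenthetic vowel yields /h/ → /ho/, /l/ → /lo/, /n/ → /no/.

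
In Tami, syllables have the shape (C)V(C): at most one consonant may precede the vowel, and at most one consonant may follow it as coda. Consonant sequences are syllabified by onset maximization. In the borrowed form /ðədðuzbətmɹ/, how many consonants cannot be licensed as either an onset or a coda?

Under (C)V(C), the unsyllabifiable consonants are /m/, /ɹ/ (at most one coda consonant is licensed; onsets are limited to one consonant).

2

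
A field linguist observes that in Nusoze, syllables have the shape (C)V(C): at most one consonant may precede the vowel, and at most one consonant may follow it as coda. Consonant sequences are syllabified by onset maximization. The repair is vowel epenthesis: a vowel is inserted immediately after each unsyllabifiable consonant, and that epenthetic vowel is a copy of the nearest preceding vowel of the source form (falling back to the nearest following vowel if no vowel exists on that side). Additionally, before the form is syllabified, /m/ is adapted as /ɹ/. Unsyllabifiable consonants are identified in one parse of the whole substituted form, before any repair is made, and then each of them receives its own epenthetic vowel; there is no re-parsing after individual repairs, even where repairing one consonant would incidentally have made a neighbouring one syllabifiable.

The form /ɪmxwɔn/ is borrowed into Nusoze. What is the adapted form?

ɪɹxɪwɔn

Substitution: /m/ → /ɹ/, giving /ɪɹxwɔn/.
The consonants /x/ cannot be parsed into a legal (C)V(C) syllable (at most one coda consonant is licensed; onsets are limited to one consonant).
Epenthesis after each stranded consonant: /x/ → /xɪ/.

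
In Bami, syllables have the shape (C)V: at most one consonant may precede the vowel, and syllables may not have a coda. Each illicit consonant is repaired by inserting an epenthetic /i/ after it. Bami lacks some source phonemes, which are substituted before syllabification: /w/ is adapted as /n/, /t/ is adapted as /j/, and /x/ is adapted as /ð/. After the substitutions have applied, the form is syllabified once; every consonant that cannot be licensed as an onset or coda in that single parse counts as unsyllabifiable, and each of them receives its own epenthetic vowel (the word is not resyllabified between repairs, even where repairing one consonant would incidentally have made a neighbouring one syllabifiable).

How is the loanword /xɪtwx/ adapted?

ðɪjiniði

Substitution: /x/ → /ð/, /t/ → /j/, /w/ → /n/, giving /ðɪjnð/.
Under (C)V, the unsyllabifiable consonants are /j/, /n/, /ð/ (no codas are permitted; onsets are limited to one consonant).
Inserting the epenthetic vowel yields /j/ → /ji/, /n/ → /ni/, /ð/ → /ði/.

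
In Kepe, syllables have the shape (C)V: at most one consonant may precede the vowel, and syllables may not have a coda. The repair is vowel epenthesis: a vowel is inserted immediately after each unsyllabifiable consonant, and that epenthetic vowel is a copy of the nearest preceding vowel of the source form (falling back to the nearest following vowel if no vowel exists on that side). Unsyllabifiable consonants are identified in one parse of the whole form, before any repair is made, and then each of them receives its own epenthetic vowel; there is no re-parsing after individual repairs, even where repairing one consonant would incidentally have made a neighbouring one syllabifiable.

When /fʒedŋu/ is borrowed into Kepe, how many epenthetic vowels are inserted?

The unsyllabifiable consonants are /f/, /d/; each receives one epenthetic vowel.

2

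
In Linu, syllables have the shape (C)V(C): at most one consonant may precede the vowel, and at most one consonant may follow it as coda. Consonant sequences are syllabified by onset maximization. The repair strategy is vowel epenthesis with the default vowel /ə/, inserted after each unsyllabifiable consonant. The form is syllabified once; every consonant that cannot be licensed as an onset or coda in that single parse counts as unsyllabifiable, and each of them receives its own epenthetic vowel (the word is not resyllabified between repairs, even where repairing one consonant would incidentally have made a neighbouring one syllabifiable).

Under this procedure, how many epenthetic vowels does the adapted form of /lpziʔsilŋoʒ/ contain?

The unsyllabifiable consonants are /l/, /p/; each receives one epenthetic vowel.

2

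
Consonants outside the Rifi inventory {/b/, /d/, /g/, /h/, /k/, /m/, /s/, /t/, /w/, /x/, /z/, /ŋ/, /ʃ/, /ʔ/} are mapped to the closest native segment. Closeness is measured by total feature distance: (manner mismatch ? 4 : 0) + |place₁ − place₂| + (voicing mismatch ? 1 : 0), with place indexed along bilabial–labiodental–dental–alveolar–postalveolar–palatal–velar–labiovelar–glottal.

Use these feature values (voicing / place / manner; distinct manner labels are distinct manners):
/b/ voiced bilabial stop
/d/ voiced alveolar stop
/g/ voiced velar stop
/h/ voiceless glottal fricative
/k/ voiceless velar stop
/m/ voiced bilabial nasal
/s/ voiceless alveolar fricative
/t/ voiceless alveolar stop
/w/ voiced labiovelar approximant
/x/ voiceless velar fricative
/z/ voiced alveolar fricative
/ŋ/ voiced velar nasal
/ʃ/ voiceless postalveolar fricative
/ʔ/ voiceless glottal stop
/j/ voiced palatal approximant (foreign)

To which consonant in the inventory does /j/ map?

/w/ is closest: same manner (approximant), place distance 2 (palatal→labiovelar), same voicing; total 2. Next closest is /g/ at distance 5.

w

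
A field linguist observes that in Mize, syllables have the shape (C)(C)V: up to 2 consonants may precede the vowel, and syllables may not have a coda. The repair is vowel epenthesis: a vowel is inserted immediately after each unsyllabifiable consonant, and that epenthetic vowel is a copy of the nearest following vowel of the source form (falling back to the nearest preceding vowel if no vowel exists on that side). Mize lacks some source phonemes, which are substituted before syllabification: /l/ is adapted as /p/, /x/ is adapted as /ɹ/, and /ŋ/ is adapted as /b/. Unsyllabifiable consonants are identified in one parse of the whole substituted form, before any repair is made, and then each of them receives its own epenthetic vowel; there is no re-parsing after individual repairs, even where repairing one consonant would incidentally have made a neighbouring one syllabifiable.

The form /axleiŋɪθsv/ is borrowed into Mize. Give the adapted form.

Substitution: /x/ → /ɹ/, /l/ → /p/, /ŋ/ → /b/, giving /aɹpeibɪθsv/.
Under (C)(C)V, the unsyllabifiable consonants are /θ/, /s/, /v/ (no codas are permitted; onsets may contain at most 2 consonants).
Inserting the epenthetic vowel yields /θ/ → /θɪ/, /s/ → /sɪ/, /v/ → /vɪ/.

aɹpeibɪθɪsɪvɪ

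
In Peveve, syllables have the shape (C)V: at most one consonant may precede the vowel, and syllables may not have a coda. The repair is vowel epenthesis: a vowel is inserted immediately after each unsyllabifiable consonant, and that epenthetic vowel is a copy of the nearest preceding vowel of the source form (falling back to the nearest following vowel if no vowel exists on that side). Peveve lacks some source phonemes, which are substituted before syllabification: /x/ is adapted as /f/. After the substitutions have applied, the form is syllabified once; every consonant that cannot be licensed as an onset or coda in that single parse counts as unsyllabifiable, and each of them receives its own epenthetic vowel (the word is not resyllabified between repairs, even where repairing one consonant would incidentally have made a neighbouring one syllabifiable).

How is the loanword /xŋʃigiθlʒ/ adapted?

fiŋiʃigiθiliʒi

Substitution: /x/ → /f/, giving /fŋʃigiθlʒ/.
The consonants /f/, /ŋ/, /θ/, /l/, /ʒ/ cannot be parsed into a legal (C)V syllable (no codas are permitted; onsets are limited to one consonant).
Inserting the epenthetic vowel yields /f/ → /fi/, /ŋ/ → /ŋi/, /θ/ → /θi/, /l/ → /li/, /ʒ/ → /ʒi/.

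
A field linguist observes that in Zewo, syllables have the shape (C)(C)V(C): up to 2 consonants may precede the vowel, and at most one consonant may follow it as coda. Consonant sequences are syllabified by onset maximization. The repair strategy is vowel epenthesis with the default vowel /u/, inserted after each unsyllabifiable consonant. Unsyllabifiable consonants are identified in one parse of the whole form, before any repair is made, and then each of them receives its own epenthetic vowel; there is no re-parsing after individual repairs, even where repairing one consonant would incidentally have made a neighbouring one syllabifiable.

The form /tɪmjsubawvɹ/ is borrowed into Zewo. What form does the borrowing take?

tɪmjsubawvuɹu

The consonants /v/, /ɹ/ cannot be parsed into a legal (C)(C)V(C) syllable (at most one coda consonant is licensed; onsets may contain at most 2 consonants).
Inserting the epenthetic vowel yields /v/ → /vu/, /ɹ/ → /ɹu/.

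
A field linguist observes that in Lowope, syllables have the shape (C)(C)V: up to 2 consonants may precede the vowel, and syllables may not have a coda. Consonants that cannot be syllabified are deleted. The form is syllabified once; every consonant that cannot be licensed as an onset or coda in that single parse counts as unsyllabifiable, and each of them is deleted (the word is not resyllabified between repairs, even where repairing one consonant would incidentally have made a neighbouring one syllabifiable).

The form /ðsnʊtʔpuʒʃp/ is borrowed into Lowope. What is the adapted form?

The consonants /ð/, /t/, /ʒ/, /ʃ/, /p/ cannot be parsed into a legal (C)(C)V syllable (no codas are permitted; onsets may contain at most 2 consonants).
Deleting the stranded consonants removes /ð/, /t/, /ʒ/, /ʃ/, /p/.

snʊʔpu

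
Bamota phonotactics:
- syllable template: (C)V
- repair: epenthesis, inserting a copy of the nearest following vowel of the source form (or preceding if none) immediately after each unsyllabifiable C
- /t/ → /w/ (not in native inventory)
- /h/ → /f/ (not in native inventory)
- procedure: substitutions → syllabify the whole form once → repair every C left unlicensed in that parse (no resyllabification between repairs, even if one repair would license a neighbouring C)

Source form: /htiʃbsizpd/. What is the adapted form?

Substitution: /h/ → /f/, /t/ → /w/, giving /fwiʃbsizpd/.
Under (C)V, the unsyllabifiable consonants are /f/, /ʃ/, /b/, /z/, /p/, /d/ (no codas are permitted; onsets are limited to one consonant).
Inserting the epenthetic vowel yields /f/ → /fi/, /ʃ/ → /ʃi/, /b/ → /bi/, /z/ → /zi/, /p/ → /pi/, /d/ → /di/.

fiwiʃibisizipidi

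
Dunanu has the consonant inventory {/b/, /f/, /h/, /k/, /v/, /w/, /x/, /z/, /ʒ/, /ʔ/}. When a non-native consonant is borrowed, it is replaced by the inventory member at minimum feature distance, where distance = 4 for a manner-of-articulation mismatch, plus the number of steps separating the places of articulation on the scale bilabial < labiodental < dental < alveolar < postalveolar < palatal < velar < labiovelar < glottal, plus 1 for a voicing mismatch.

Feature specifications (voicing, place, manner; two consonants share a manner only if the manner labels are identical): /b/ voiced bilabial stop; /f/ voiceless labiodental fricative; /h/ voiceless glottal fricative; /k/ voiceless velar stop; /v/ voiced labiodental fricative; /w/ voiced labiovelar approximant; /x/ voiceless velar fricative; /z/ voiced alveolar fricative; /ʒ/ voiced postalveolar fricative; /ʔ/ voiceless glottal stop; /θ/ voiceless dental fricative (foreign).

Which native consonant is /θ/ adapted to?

/f/ is closest: same manner (fricative), place distance 1 (dental→labiodental), same voicing; total 1. Next closest is /v/ at distance 2.

f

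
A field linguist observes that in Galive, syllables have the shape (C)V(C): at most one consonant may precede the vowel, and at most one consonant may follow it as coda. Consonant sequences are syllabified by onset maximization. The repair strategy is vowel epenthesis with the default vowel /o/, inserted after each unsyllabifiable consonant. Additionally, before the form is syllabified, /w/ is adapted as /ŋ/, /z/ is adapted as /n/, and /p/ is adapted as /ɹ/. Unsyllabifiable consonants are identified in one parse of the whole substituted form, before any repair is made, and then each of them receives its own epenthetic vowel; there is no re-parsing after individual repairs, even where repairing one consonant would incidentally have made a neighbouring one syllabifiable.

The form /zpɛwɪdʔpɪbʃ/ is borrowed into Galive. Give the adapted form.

Substitution: /z/ → /n/, /p/ → /ɹ/, /w/ → /ŋ/, giving /nɹɛŋɪdʔɹɪbʃ/.
Syllabifying with onset maximization leaves /n/, /ʔ/, /ʃ/ stranded (at most one coda consonant is licensed; onsets are limited to one consonant).
Inserting the epenthetic vowel yields /n/ → /no/, /ʔ/ → /ʔo/, /ʃ/ → /ʃo/.

noɹɛŋɪdʔoɹɪbʃo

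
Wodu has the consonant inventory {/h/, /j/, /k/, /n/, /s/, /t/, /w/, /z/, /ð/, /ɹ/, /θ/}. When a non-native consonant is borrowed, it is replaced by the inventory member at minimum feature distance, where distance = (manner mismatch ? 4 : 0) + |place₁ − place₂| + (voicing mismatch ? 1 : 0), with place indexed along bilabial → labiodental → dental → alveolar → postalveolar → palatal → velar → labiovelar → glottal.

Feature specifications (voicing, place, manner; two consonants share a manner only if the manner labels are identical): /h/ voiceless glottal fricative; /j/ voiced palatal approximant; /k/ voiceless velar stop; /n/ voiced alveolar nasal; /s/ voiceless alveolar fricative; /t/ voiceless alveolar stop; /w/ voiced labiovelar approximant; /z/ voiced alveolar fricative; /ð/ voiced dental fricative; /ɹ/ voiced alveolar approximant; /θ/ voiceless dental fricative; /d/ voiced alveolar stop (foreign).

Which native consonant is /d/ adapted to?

t

/t/ is closest: same manner (stop), place distance 0 (alveolar→alveolar), voicing differs (+1); total 1. Next closest is /k/ at distance 4.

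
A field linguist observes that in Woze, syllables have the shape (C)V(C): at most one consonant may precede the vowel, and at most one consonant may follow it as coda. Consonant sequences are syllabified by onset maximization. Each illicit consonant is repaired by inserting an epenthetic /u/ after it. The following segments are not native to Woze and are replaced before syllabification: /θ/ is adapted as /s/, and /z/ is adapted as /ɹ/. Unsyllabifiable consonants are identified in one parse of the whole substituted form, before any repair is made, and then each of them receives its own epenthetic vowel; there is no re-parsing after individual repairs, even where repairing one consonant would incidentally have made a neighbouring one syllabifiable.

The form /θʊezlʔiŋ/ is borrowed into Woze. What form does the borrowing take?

sʊeɹluʔiŋ

Substitution: /θ/ → /s/, /z/ → /ɹ/, giving /sʊeɹlʔiŋ/.
Under (C)V(C), the unsyllabifiable consonants are /l/ (at most one coda consonant is licensed; onsets are limited to one consonant).
Inserting the epenthetic vowel yields /l/ → /lu/.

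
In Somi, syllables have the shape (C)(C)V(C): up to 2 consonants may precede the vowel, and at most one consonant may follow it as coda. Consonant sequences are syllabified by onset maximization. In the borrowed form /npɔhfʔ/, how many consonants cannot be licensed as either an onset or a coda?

2

The consonants /f/, /ʔ/ cannot be parsed into a legal (C)(C)V(C) syllable (at most one coda consonant is licensed; onsets may contain at most 2 consonants).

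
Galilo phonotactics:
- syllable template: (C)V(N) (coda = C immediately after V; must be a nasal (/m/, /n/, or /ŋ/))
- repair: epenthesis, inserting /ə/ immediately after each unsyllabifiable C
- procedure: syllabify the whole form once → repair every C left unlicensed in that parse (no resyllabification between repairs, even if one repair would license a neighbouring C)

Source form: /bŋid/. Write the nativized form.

bəŋidə

Syllabifying with onset maximization leaves /b/, /d/ stranded (only a nasal (/m/, /n/, or /ŋ/) is licensed in coda position; onsets are limited to one consonant).
Epenthesis after each stranded consonant: /b/ → /bə/, /d/ → /də/.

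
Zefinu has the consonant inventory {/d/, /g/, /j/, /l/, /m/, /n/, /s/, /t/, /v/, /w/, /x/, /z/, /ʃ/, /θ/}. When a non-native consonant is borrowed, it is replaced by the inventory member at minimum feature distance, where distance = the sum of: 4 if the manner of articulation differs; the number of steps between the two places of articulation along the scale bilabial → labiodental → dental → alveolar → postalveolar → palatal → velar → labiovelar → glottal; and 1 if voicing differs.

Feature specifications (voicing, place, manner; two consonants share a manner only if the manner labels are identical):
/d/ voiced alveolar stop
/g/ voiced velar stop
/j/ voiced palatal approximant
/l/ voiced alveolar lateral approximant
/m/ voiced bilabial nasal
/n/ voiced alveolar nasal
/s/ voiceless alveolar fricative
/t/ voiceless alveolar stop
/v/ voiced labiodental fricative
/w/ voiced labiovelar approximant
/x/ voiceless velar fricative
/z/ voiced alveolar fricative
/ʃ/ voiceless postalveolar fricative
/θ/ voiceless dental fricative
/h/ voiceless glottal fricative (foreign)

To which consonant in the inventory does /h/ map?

x

/x/ is closest: same manner (fricative), place distance 2 (glottal→velar), same voicing; total 2. Next closest is /ʃ/ at distance 4.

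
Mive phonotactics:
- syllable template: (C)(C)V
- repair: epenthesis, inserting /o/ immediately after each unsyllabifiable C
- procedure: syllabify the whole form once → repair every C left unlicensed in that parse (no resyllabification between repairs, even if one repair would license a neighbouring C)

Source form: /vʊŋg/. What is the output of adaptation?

vʊŋogo

The consonants /ŋ/, /g/ cannot be parsed into a legal (C)(C)V syllable (no codas are permitted; onsets may contain at most 2 consonants).
Epenthesis after each stranded consonant: /ŋ/ → /ŋo/, /g/ → /go/.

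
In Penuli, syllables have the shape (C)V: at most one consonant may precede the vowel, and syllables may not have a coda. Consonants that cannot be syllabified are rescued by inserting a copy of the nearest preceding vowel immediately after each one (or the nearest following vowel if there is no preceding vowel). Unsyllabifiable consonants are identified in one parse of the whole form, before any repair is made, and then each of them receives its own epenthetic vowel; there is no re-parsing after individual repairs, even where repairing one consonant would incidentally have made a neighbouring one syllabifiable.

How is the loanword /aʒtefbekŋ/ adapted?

Syllabifying with onset maximization leaves /ʒ/, /f/, /k/, /ŋ/ stranded (no codas are permitted; onsets are limited to one consonant).
Inserting the epenthetic vowel yields /ʒ/ → /ʒa/, /f/ → /fe/, /k/ → /ke/, /ŋ/ → /ŋe/.

aʒatefebekeŋe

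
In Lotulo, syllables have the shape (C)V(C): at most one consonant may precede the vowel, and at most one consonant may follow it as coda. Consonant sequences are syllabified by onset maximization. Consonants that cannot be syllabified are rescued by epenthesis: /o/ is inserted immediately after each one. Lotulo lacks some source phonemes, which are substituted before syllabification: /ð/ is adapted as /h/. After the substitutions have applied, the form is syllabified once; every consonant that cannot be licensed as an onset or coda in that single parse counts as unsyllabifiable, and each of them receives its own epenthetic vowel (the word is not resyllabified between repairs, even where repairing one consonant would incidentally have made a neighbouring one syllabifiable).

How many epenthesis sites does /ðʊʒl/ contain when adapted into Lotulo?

1

After substitution the input is /hʊʒl/.
The unsyllabifiable consonants are /l/; each receives one epenthetic vowel.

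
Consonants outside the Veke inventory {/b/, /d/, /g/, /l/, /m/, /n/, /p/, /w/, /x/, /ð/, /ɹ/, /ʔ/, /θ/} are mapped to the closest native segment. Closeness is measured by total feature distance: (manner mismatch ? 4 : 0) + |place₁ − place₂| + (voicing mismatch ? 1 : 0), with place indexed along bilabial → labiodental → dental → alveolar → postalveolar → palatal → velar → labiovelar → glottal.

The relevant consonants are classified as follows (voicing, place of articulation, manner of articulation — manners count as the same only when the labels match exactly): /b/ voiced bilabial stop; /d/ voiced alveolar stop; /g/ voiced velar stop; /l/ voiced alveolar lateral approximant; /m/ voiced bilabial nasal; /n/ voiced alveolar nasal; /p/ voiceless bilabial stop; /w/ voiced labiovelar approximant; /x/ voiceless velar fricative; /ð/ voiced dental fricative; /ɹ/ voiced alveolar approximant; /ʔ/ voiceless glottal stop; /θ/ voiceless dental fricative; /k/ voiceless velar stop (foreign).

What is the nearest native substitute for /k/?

g

/g/ is closest: same manner (stop), place distance 0 (velar→velar), voicing differs (+1); total 1. Next closest is /ʔ/ at distance 2.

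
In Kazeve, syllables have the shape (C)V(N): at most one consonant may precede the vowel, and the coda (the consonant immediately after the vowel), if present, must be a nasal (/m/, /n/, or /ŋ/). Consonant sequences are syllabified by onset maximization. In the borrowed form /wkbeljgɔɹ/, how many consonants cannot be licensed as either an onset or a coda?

The consonants /w/, /k/, /l/, /j/, /ɹ/ cannot be parsed into a legal (C)V(N) syllable (only a nasal (/m/, /n/, or /ŋ/) is licensed in coda position; onsets are limited to one consonant).

5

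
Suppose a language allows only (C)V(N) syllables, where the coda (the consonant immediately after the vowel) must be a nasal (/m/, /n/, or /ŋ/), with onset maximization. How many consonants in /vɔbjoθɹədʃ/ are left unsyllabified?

Syllabifying with onset maximization leaves /b/, /θ/, /d/, /ʃ/ stranded (only a nasal (/m/, /n/, or /ŋ/) is licensed in coda position; onsets are limited to one consonant).

4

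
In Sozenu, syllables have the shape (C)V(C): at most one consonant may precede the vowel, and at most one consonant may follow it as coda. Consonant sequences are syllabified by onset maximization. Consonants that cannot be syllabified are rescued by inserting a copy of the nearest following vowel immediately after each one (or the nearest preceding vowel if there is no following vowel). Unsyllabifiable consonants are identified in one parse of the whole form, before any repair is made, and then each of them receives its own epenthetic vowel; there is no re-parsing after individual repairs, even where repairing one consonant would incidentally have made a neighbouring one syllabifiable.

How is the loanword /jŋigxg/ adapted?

jiŋigxigi

Syllabifying with onset maximization leaves /j/, /x/, /g/ stranded (at most one coda consonant is licensed; onsets are limited to one consonant).
Each unlicensed consonant becomes the onset of a new syllable: /j/ → /ji/, /x/ → /xi/, /g/ → /gi/.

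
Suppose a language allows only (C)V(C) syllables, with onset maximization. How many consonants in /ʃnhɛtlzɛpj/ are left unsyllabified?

4

Syllabifying with onset maximization leaves /ʃ/, /n/, /l/, /j/ stranded (at most one coda consonant is licensed; onsets are limited to one consonant).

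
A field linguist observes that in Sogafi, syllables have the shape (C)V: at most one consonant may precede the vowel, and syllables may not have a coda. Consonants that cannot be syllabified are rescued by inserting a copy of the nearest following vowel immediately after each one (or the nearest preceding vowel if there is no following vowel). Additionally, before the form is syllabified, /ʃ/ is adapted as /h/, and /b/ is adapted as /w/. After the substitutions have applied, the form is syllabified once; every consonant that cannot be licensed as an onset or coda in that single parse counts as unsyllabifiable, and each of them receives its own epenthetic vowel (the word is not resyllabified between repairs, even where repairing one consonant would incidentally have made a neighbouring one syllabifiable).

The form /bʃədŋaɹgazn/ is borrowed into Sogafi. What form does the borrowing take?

wəhədaŋaɹagazana

Substitution: /b/ → /w/, /ʃ/ → /h/, giving /whədŋaɹgazn/.
Syllabifying with onset maximization leaves /w/, /d/, /ɹ/, /z/, /n/ stranded (no codas are permitted; onsets are limited to one consonant).
Inserting the epenthetic vowel yields /w/ → /wə/, /d/ → /da/, /ɹ/ → /ɹa/, /z/ → /za/, /n/ → /na/.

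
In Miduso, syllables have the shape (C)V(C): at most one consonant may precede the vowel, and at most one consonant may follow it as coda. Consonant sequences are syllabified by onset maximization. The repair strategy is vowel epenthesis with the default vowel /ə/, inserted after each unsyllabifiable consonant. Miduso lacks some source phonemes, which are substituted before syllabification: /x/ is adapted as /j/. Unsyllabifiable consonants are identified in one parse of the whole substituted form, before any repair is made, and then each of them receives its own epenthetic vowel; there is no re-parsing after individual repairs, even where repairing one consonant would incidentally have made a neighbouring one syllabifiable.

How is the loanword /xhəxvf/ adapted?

jəhəjvəfə

Substitution: /x/ → /j/, giving /jhəjvf/.
Syllabifying with onset maximization leaves /j/, /v/, /f/ stranded (at most one coda consonant is licensed; onsets are limited to one consonant).
Epenthesis after each stranded consonant: /j/ → /jə/, /v/ → /və/, /f/ → /fə/.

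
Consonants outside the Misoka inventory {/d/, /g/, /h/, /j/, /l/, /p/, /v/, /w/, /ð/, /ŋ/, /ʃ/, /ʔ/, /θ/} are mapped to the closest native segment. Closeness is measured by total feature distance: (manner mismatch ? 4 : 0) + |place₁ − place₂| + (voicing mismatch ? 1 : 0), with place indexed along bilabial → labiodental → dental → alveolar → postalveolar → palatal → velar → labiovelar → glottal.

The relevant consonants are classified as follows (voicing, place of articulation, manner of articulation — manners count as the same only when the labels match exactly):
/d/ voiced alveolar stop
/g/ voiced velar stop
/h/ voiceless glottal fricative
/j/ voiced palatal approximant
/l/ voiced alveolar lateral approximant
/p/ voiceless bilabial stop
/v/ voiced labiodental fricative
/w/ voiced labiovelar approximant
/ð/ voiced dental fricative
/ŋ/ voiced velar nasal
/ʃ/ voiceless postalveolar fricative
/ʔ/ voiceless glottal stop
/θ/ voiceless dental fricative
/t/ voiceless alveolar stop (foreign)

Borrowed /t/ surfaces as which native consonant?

d

/d/ is closest: same manner (stop), place distance 0 (alveolar→alveolar), voicing differs (+1); total 1. Next closest is /p/ at distance 3.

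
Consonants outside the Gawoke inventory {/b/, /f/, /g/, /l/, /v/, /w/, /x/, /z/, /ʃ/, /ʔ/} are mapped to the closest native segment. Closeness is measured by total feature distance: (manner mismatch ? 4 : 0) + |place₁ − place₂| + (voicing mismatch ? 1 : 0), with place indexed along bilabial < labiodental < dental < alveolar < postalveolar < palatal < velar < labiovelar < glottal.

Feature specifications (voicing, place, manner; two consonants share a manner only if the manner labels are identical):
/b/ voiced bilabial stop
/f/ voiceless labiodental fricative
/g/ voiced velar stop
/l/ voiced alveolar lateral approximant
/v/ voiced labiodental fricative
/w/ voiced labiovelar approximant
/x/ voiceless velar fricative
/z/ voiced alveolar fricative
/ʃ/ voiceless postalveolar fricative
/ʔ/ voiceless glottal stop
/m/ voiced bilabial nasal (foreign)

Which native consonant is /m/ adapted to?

/b/ is closest: manner differs (nasal→stop, +4), place distance 0 (bilabial→bilabial), same voicing; total 4. Next closest is /v/ at distance 5.

b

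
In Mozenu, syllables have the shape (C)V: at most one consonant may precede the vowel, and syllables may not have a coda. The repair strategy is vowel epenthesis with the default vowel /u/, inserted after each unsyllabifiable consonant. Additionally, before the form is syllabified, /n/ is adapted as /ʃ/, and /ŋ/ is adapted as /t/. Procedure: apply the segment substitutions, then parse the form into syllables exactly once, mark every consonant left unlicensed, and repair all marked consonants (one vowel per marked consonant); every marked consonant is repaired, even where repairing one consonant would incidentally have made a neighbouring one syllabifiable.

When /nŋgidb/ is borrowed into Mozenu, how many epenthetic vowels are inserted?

4

After substitution the input is /ʃtgidb/.
The unsyllabifiable consonants are /ʃ/, /t/, /d/, /b/; each receives one epenthetic vowel.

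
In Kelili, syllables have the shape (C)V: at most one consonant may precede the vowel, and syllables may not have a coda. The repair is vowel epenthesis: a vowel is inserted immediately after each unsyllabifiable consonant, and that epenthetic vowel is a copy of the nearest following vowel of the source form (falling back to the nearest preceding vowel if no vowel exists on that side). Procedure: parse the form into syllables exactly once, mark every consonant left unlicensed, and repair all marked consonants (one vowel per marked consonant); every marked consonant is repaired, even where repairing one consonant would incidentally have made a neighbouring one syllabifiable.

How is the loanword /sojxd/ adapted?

sojoxodo

Under (C)V, the unsyllabifiable consonants are /j/, /x/, /d/ (no codas are permitted; onsets are limited to one consonant).
Epenthesis after each stranded consonant: /j/ → /jo/, /x/ → /xo/, /d/ → /do/.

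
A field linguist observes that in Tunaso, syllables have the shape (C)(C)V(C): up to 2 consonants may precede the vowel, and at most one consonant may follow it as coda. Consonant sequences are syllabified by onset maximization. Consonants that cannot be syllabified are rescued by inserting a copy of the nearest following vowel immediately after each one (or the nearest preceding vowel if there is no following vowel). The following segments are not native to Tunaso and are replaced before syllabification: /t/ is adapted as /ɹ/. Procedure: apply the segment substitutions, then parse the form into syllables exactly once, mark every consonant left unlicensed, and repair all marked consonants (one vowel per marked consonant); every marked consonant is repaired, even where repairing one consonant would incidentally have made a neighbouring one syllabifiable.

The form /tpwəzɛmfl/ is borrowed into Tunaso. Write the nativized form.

ɹəpwəzɛmfɛlɛ

Substitution: /t/ → /ɹ/, giving /ɹpwəzɛmfl/.
Syllabifying with onset maximization leaves /ɹ/, /f/, /l/ stranded (at most one coda consonant is licensed; onsets may contain at most 2 consonants).
Epenthesis after each stranded consonant: /ɹ/ → /ɹə/, /f/ → /fɛ/, /l/ → /lɛ/.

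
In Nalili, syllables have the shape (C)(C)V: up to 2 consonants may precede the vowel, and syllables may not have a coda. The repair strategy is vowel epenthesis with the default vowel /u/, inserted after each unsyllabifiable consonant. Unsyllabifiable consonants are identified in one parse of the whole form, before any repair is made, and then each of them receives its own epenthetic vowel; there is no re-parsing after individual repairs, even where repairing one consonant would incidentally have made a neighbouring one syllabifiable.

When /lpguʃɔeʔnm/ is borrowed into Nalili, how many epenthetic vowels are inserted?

4

The unsyllabifiable consonants are /l/, /ʔ/, /n/, /m/; each receives one epenthetic vowel.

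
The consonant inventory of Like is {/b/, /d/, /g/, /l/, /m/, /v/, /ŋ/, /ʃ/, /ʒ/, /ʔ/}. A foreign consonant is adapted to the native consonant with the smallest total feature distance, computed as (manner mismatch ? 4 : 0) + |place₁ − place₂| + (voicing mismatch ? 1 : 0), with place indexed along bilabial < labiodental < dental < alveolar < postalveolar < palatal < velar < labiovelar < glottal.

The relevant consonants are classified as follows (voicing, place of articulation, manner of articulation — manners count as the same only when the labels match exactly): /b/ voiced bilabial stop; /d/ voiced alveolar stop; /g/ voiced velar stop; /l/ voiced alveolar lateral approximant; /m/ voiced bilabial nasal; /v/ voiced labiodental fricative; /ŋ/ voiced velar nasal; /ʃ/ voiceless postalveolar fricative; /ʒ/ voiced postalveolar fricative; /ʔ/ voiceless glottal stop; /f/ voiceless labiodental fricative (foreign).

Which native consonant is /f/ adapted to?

/v/ is closest: same manner (fricative), place distance 0 (labiodental→labiodental), voicing differs (+1); total 1. Next closest is /ʃ/ at distance 3.

v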